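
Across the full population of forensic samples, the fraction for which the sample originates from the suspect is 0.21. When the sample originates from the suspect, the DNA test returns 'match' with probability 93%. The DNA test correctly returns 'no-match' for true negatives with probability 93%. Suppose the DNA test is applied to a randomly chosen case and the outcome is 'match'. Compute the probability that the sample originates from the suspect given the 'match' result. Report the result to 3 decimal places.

P(H | E) ≈ 0.779

Let H be the event that the sample originates from the suspect. P(H) = 0.21, so P(¬H) = 0.79. With E the 'match' result, P(E|H) = 0.93 and P(E|¬H) = 0.07.
P(E) = 0.93·0.21 + 0.07·0.79 = 0.19530 + 0.055300 = 0.25060.
By Bayes' theorem, P(H|E) = 0.19530 / 0.25060 = 0.779.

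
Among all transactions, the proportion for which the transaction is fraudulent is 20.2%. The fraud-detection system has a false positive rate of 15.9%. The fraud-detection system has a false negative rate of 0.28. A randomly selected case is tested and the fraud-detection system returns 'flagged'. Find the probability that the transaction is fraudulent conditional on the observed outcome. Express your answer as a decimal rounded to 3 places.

Let H be the event that the transaction is fraudulent. P(H) = 0.202, so P(¬H) = 0.798. With E the 'flagged' result, P(E|H) = 0.72 and P(E|¬H) = 0.159.
P(E) = 0.72·0.202 + 0.159·0.798 = 0.14544 + 0.12688 = 0.27232.
By Bayes' theorem, P(H|E) = 0.14544 / 0.27232 = 0.534.

P(H | E) ≈ 0.534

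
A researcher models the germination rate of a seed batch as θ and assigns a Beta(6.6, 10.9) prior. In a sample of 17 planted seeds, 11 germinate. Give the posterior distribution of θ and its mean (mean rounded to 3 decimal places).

Posterior: Beta(17.6, 16.9); mean ≈ 0.510

Observing 11 successes and 6 failures updates Beta(6.6, 10.9) by adding the success and failure counts to the two shape parameters: α = 6.6+11 = 17.6, β = 10.9+6 = 16.9.
Posterior mean = α/(α+β) = 17.6/34.5 = 0.510.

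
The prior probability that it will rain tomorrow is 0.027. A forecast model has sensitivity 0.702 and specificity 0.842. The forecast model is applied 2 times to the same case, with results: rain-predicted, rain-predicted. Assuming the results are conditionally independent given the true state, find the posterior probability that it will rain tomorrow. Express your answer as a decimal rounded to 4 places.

With H the event that it will rain tomorrow, the joint likelihood of the observed sequence is P(data|H) = 0.702·0.702 = 0.49280 and P(data|¬H) = 0.158·0.158 = 0.024964.
Bayes: P(H|data) = 0.027·0.49280 / (0.027·0.49280 + 0.973·0.024964) = 0.013306/0.037596 = 0.3539.

Posterior P(H) ≈ 0.3539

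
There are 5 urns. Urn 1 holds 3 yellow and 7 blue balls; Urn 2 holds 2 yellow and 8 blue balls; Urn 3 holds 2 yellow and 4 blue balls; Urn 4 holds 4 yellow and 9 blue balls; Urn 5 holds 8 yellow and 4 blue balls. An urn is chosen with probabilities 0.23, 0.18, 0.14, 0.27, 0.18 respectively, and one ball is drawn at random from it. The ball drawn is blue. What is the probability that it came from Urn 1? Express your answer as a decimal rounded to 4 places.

Posterior probability ≈ 0.2495

P(blue|Urn 1) = 0.7; P(blue|Urn 2) = 0.8; P(blue|Urn 3) = 0.6667; P(blue|Urn 4) = 0.6923; P(blue|Urn 5) = 0.3333.
Prior × likelihood for each source: 0.23·0.7=0.1610, 0.18·0.8=0.1440, 0.14·0.6667=0.09333, 0.27·0.6923=0.1869, 0.18·0.3333=0.06000. Summing gives P(blue) = 0.64526.
P(Urn 1 | blue) = 0.1610 / 0.64526 = 0.2495.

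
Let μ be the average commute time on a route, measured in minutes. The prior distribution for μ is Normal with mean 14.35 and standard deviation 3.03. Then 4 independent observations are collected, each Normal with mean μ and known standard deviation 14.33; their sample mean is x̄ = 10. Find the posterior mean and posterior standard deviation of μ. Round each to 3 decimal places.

Posterior mean ≈ 13.690; posterior SD ≈ 2.791

Prior precision 1/τ₀² = 1/3.03² = 0.108922; data precision n/σ² = 4/14.33² = 0.0194790.
Posterior precision = 0.108922 + 0.0194790 = 0.128401, giving posterior SD = 1/√0.128401 = 2.791.
Posterior mean = (0.108922·14.35 + 0.0194790·10) / 0.128401 = 13.690.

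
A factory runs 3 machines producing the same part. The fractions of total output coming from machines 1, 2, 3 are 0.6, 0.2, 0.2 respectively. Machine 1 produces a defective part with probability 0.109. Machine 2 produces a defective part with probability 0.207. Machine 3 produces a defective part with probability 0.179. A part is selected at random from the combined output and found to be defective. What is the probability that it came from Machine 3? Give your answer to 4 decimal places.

Posterior probability ≈ 0.2511

P(defective|M1) = 0.109; P(defective|M2) = 0.207; P(defective|M3) = 0.179.
Prior × likelihood for each source: 0.6·0.109=0.06540, 0.2·0.207=0.04140, 0.2·0.179=0.03580. Summing gives P(defective) = 0.14260.
P(Machine 3 | defective) = 0.03580 / 0.14260 = 0.2511.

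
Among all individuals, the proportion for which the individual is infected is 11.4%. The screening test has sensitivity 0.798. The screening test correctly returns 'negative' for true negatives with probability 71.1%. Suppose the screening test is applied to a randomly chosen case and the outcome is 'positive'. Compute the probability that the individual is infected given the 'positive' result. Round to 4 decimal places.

P(H | E) ≈ 0.2621

Write H for 'the individual is infected'. Prior odds H:¬H = 0.114/0.886 = 0.12867. For the 'positive' outcome, the likelihood ratio is 0.798/0.289 = 2.7612.
Posterior odds = 0.12867 × 2.7612 = 0.35528, so P(H|E) = 0.35528/(1+0.35528) = 0.2621.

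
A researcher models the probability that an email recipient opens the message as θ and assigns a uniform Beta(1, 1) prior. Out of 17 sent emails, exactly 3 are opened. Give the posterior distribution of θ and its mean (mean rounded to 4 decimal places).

Posterior: Beta(4, 15); mean ≈ 0.2105

Observing 3 successes and 14 failures updates Beta(1, 1) by adding the success and failure counts to the two shape parameters: α = 1+3 = 4, β = 1+14 = 15.
Posterior mean = α/(α+β) = 4/19 = 0.2105.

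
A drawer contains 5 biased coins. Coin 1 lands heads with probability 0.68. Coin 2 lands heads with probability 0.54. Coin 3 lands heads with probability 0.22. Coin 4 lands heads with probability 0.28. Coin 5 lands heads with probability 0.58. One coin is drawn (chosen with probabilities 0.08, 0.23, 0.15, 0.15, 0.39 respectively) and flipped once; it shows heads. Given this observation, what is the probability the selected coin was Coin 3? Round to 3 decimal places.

Posterior probability ≈ 0.069

Tabulate prior·likelihood by source: [1] prior 0.08, lik 0.68, product 0.05440; [2] prior 0.23, lik 0.54, product 0.1242; [3] prior 0.15, lik 0.22, product 0.03300; [4] prior 0.15, lik 0.28, product 0.04200; [5] prior 0.39, lik 0.58, product 0.2262.
Normalizing constant = 0.47980; the posterior for Coin 3 is its product over the sum, 0.03300/0.47980 = 0.069.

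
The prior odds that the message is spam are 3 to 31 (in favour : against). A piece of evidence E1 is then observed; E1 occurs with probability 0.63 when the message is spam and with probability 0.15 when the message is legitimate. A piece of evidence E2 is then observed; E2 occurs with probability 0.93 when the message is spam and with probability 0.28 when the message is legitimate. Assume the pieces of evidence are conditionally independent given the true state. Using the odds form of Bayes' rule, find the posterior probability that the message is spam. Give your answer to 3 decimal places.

Posterior probability ≈ 0.574

Prior odds = 3/31 = 0.096774.
Likelihood ratio for E1 = 0.63/0.15 = 4.2000.
Likelihood ratio for E2 = 0.93/0.28 = 3.3214.
Posterior odds = prior odds × LR₁ × LR₂ = 1.3500.
Posterior probability = odds/(1+odds) = 1.3500/2.3500 = 0.574.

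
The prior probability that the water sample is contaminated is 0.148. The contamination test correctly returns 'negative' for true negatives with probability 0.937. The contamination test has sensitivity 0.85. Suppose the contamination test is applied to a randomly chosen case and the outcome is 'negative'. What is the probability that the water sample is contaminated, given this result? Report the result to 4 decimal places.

P(H | E) ≈ 0.0271

Let H be the event that the water sample is contaminated. P(H) = 0.148, so P(¬H) = 0.852. With E the 'negative' result, P(E|H) = 0.15 and P(E|¬H) = 0.937.
P(E) = 0.15·0.148 + 0.937·0.852 = 0.022200 + 0.79832 = 0.82052.
By Bayes' theorem, P(H|E) = 0.022200 / 0.82052 = 0.0271.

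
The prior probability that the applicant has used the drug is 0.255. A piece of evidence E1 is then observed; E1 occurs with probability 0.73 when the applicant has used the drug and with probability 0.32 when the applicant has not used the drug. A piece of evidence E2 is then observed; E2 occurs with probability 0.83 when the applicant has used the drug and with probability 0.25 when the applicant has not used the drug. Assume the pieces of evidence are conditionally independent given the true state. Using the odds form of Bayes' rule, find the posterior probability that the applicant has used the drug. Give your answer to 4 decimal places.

Posterior probability ≈ 0.7216

Prior odds = 0.255/(1−0.255) = 0.34228. In log-odds, ln(0.34228) = -1.0721.
Add log likelihood ratios: ln(2.2812) + ln(3.3200) = 2.0247.
Posterior log-odds = 0.95257, so posterior odds = exp(0.95257) = 2.5924. Converting, P(H|E) = 2.5924/3.5924 = 0.7216.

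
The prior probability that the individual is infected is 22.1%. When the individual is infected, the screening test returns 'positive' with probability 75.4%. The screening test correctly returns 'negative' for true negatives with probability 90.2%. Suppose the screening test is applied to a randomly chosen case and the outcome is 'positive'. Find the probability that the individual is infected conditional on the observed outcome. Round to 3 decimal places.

P(H | E) ≈ 0.686

Write H for 'the individual is infected'. Prior odds H:¬H = 0.221/0.779 = 0.28370. For the 'positive' outcome, the likelihood ratio is 0.754/0.098 = 7.6939.
Posterior odds = 0.28370 × 7.6939 = 2.1827, so P(H|E) = 2.1827/(1+2.1827) = 0.686.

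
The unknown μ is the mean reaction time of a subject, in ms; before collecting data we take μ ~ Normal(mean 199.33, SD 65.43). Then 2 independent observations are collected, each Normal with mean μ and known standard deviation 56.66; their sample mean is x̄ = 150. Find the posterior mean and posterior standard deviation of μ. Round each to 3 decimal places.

Prior precision 1/τ₀² = 1/65.43² = 0.00023359; data precision n/σ² = 2/56.66² = 0.00062298.
Posterior precision = 0.00023359 + 0.00062298 = 0.00085657, giving posterior SD = 1/√0.00085657 = 34.168.
Posterior mean = (0.00023359·199.33 + 0.00062298·150) / 0.00085657 = 163.452.

Posterior mean ≈ 163.452; posterior SD ≈ 34.168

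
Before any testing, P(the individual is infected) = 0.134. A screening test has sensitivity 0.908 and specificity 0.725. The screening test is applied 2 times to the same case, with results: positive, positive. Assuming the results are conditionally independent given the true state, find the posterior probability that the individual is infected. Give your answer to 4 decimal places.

Posterior P(H) ≈ 0.6278

With H the event that the individual is infected, the joint likelihood of the observed sequence is P(data|H) = 0.908·0.908 = 0.82446 and P(data|¬H) = 0.275·0.275 = 0.075625.
Bayes: P(H|data) = 0.134·0.82446 / (0.134·0.82446 + 0.866·0.075625) = 0.11048/0.17597 = 0.6278.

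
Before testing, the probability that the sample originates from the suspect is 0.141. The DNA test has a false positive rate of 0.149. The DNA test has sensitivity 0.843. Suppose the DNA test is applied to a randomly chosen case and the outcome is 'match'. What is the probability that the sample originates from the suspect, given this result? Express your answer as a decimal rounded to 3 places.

P(H | E) ≈ 0.482

Write H for 'the sample originates from the suspect'. Prior odds H:¬H = 0.141/0.859 = 0.16414. For the 'match' outcome, the likelihood ratio is 0.843/0.149 = 5.6577.
Posterior odds = 0.16414 × 5.6577 = 0.92868, so P(H|E) = 0.92868/(1+0.92868) = 0.482.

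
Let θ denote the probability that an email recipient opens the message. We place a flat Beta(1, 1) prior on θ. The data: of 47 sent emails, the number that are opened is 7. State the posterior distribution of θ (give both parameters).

Posterior: Beta(8, 41)

Observing 7 successes and 40 failures updates Beta(1, 1) by adding the success and failure counts to the two shape parameters: α = 1+7 = 8, β = 1+40 = 41.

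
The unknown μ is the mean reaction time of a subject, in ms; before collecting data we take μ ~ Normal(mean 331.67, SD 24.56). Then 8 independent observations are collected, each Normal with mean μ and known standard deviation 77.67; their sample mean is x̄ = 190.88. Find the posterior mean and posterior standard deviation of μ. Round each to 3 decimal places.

Prior precision 1/τ₀² = 1/24.56² = 0.00165784; data precision n/σ² = 8/77.67² = 0.00132612.
Posterior precision = 0.00165784 + 0.00132612 = 0.00298396, giving posterior SD = 1/√0.00298396 = 18.306.
Posterior mean = (0.00165784·331.67 + 0.00132612·190.88) / 0.00298396 = 269.101.

Posterior mean ≈ 269.101; posterior SD ≈ 18.306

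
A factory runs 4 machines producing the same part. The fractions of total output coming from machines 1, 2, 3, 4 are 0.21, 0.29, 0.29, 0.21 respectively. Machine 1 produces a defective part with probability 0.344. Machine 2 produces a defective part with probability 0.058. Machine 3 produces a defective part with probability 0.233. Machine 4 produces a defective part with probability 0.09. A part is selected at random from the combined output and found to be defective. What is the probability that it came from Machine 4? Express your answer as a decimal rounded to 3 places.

Tabulate prior·likelihood by source: [1] prior 0.21, lik 0.344, product 0.07224; [2] prior 0.29, lik 0.058, product 0.01682; [3] prior 0.29, lik 0.233, product 0.06757; [4] prior 0.21, lik 0.09, product 0.01890.
Normalizing constant = 0.17553; the posterior for Machine 4 is its product over the sum, 0.01890/0.17553 = 0.108.

Posterior probability ≈ 0.108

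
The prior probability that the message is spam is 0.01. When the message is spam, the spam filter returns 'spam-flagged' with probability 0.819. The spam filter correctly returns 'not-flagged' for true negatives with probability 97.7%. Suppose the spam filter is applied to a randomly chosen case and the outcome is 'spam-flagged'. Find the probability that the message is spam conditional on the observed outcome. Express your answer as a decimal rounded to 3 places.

P(H | E) ≈ 0.265

Write H for 'the message is spam'. Prior odds H:¬H = 0.01/0.99 = 0.010101. For the 'spam-flagged' outcome, the likelihood ratio is 0.819/0.023 = 35.609.
Posterior odds = 0.010101 × 35.609 = 0.35968, so P(H|E) = 0.35968/(1+0.35968) = 0.265.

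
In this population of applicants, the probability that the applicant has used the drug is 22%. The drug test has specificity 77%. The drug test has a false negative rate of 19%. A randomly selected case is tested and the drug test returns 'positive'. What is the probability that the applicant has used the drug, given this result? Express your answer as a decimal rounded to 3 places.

Write H for 'the applicant has used the drug'. Prior odds H:¬H = 0.22/0.78 = 0.28205. For the 'positive' outcome, the likelihood ratio is 0.81/0.23 = 3.5217.
Posterior odds = 0.28205 × 3.5217 = 0.99331, so P(H|E) = 0.99331/(1+0.99331) = 0.498.

P(H | E) ≈ 0.498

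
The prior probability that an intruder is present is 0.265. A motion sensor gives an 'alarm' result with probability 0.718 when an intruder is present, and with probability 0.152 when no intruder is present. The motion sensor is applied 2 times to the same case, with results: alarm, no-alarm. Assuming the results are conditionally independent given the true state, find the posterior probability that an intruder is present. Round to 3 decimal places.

Posterior P(H) ≈ 0.362

Let H be the event that an intruder is present; start with P(H) = 0.265. P('alarm'|H) = 0.718, P('alarm'|¬H) = 0.152.
Update on result 1 ('alarm'): P(H) ← 0.718·0.2650 / (0.718·0.2650 + 0.152·0.7350) = 0.19027/0.30199 = 0.6301.
Update on result 2 ('no-alarm'): P(H) ← 0.282·0.6301 / (0.282·0.6301 + 0.848·0.3699) = 0.17768/0.49139 = 0.3616.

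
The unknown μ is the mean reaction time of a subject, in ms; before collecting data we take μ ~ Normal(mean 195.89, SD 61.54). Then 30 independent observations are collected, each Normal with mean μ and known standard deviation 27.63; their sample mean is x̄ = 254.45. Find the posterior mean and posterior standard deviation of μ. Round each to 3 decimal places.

Prior precision 1/τ₀² = 1/61.54² = 0.00026405; data precision n/σ² = 30/27.63² = 0.0392970.
Posterior precision = 0.00026405 + 0.0392970 = 0.0395611, giving posterior SD = 1/√0.0395611 = 5.028.
Posterior mean = (0.00026405·195.89 + 0.0392970·254.45) / 0.0395611 = 254.059.

Posterior mean ≈ 254.059; posterior SD ≈ 5.028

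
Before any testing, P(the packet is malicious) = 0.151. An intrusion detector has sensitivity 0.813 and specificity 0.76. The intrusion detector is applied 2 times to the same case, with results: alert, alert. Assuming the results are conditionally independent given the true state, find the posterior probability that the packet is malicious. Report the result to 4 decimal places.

Let H be the event that the packet is malicious; start with P(H) = 0.151. P('alert'|H) = 0.813, P('alert'|¬H) = 0.24.
Update on result 1 ('alert'): P(H) ← 0.813·0.1510 / (0.813·0.1510 + 0.24·0.8490) = 0.12276/0.32652 = 0.3760.
Update on result 2 ('alert'): P(H) ← 0.813·0.3760 / (0.813·0.3760 + 0.24·0.6240) = 0.30566/0.45543 = 0.6712.

Posterior P(H) ≈ 0.6712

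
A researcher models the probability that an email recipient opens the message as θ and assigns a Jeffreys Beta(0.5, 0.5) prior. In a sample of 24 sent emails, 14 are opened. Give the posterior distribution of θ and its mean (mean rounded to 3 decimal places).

The binomial likelihood is conjugate to the Beta prior: with 14 successes and 10 failures, the posterior is Beta(0.5+14, 0.5+10) = Beta(14.5, 10.5).
Posterior mean = α/(α+β) = 14.5/25 = 0.580.

Posterior: Beta(14.5, 10.5); mean ≈ 0.580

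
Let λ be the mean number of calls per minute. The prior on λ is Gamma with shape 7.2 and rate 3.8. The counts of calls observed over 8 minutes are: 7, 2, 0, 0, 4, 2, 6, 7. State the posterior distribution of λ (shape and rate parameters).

The Poisson likelihood adds the total count to the shape and the number of exposure periods to the rate. Here ∑xᵢ = 28 and n = 8, so shape 7.2→35.2 and rate 3.8→11.8.

Posterior: Gamma(shape=35.2, rate=11.8)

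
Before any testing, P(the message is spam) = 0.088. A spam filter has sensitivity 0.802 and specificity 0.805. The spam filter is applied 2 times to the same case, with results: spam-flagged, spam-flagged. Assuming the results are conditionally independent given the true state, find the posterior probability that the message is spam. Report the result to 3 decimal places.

Posterior P(H) ≈ 0.620

With H the event that the message is spam, the joint likelihood of the observed sequence is P(data|H) = 0.802·0.802 = 0.64320 and P(data|¬H) = 0.195·0.195 = 0.038025.
Bayes: P(H|data) = 0.088·0.64320 / (0.088·0.64320 + 0.912·0.038025) = 0.056602/0.091281 = 0.6201.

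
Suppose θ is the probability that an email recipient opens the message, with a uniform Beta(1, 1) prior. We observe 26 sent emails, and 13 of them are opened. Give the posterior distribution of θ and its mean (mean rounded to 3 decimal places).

The binomial likelihood is conjugate to the Beta prior: with 13 successes and 13 failures, the posterior is Beta(1+13, 1+13) = Beta(14, 14).
Posterior mean = α/(α+β) = 14/28 = 0.500.

Posterior: Beta(14, 14); mean ≈ 0.500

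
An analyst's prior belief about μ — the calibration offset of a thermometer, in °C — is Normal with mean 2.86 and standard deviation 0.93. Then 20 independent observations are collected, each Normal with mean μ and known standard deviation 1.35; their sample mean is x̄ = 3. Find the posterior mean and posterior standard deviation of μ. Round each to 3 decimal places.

With known σ, the Normal prior is conjugate. Weight on the data is w = (n/σ²)/(n/σ² + 1/τ₀²) = 10.9739/(10.9739+1.15620) = 0.90468.
Posterior mean = w·x̄ + (1−w)·μ₀ = 0.90468·3 + 0.095317·2.86 = 2.987. Posterior variance = 1/(10.9739+1.15620) = 0.0824393, so SD = 0.287.

Posterior mean ≈ 2.987; posterior SD ≈ 0.287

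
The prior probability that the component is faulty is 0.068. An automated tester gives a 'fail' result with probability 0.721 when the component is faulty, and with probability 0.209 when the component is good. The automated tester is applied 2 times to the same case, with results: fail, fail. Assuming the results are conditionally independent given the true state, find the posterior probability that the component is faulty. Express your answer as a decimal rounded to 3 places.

Posterior P(H) ≈ 0.465

Let H be the event that the component is faulty; start with P(H) = 0.068. P('fail'|H) = 0.721, P('fail'|¬H) = 0.209.
Update on result 1 ('fail'): P(H) ← 0.721·0.0680 / (0.721·0.0680 + 0.209·0.9320) = 0.049028/0.24382 = 0.2011.
Update on result 2 ('fail'): P(H) ← 0.721·0.2011 / (0.721·0.2011 + 0.209·0.7989) = 0.14498/0.31196 = 0.4648.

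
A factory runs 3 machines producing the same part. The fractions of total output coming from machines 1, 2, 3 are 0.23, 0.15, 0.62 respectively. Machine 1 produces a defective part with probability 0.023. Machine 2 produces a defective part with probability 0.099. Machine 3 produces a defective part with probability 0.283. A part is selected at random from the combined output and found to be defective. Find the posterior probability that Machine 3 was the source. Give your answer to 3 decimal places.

Posterior probability ≈ 0.897

P(defective|M1) = 0.023; P(defective|M2) = 0.099; P(defective|M3) = 0.283.
Prior × likelihood for each source: 0.23·0.023=0.005290, 0.15·0.099=0.01485, 0.62·0.283=0.1755. Summing gives P(defective) = 0.19560.
P(Machine 3 | defective) = 0.1755 / 0.19560 = 0.897.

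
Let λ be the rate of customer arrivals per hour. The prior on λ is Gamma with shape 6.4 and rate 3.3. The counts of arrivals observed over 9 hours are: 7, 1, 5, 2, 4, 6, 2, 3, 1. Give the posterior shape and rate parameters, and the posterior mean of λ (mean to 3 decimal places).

Posterior: Gamma(shape=37.4, rate=12.3); mean ≈ 3.041

Total count ∑xᵢ = 31 over n = 9 hours.
Gamma is conjugate to the Poisson likelihood: posterior is Gamma(shape = 6.4+31 = 37.4, rate = 3.3+9 = 12.3).
E[λ | data] = 37.4/12.3 = 3.041.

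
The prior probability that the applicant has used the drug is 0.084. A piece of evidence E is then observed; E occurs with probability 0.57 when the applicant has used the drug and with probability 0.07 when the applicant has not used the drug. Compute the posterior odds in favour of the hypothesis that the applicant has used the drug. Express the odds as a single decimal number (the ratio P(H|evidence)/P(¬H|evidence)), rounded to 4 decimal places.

Posterior odds ≈ 0.7467

Prior odds = 0.084/(1−0.084) = 0.091703. In log-odds, ln(0.091703) = -2.3892.
Add log likelihood ratio: ln(8.1429) = 2.0971.
Posterior log-odds = -0.29206, so posterior odds = exp(-0.29206) = 0.74672.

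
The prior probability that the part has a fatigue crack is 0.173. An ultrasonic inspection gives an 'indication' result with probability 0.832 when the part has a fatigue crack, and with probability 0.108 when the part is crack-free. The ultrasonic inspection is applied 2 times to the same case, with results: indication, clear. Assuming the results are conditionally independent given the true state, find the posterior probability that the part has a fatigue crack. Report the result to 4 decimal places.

Let H be the event that the part has a fatigue crack; start with P(H) = 0.173. P('indication'|H) = 0.832, P('indication'|¬H) = 0.108.
Update on result 1 ('indication'): P(H) ← 0.832·0.1730 / (0.832·0.1730 + 0.108·0.8270) = 0.14394/0.23325 = 0.6171.
Update on result 2 ('clear'): P(H) ← 0.168·0.6171 / (0.168·0.6171 + 0.892·0.3829) = 0.10367/0.44523 = 0.2328.

Posterior P(H) ≈ 0.2328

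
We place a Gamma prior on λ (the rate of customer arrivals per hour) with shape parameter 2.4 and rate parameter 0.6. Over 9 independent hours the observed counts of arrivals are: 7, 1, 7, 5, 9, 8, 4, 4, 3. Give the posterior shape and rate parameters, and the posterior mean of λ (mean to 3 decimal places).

The Poisson likelihood adds the total count to the shape and the number of exposure periods to the rate. Here ∑xᵢ = 48 and n = 9, so shape 2.4→50.4 and rate 0.6→9.6.
E[λ | data] = 50.4/9.6 = 5.250.

Posterior: Gamma(shape=50.4, rate=9.6); mean ≈ 5.250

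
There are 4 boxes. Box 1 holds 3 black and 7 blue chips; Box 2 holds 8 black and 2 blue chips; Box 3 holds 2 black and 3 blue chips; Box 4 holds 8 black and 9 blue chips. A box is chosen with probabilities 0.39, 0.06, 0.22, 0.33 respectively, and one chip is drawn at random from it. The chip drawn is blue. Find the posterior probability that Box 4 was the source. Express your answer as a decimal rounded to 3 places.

Posterior probability ≈ 0.295

Tabulate prior·likelihood by source: [1] prior 0.39, lik 0.7, product 0.2730; [2] prior 0.06, lik 0.2, product 0.01200; [3] prior 0.22, lik 0.6, product 0.1320; [4] prior 0.33, lik 0.5294, product 0.1747.
Normalizing constant = 0.59171; the posterior for Box 4 is its product over the sum, 0.1747/0.59171 = 0.295.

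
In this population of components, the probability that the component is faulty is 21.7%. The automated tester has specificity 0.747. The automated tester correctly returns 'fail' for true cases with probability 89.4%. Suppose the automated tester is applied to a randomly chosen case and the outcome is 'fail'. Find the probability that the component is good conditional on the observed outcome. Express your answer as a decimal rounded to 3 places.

Write H for 'the component is faulty'. Prior odds H:¬H = 0.217/0.783 = 0.27714. For the 'fail' outcome, the likelihood ratio is 0.894/0.253 = 3.5336.
Posterior odds = 0.27714 × 3.5336 = 0.97930, so P(H|E) = 0.97930/(1+0.97930) = 0.495. Then P(¬H|E) = 1 − 0.495 = 0.505.

P(¬H | E) ≈ 0.505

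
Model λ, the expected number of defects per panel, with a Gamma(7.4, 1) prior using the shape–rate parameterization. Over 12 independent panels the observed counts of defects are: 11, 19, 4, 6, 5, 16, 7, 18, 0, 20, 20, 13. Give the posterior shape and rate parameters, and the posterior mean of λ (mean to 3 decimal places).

Posterior: Gamma(shape=146.4, rate=13); mean ≈ 11.262

The Poisson likelihood adds the total count to the shape and the number of exposure periods to the rate. Here ∑xᵢ = 139 and n = 12, so shape 7.4→146.4 and rate 1→13.
Posterior mean = shape/rate = 146.4/13 = 11.262.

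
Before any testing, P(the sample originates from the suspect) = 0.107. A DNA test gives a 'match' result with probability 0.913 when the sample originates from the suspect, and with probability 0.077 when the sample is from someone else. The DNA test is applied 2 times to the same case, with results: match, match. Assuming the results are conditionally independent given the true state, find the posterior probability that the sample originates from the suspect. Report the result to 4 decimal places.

Posterior P(H) ≈ 0.9440

With H the event that the sample originates from the suspect, the joint likelihood of the observed sequence is P(data|H) = 0.913·0.913 = 0.83357 and P(data|¬H) = 0.077·0.077 = 0.0059290.
Bayes: P(H|data) = 0.107·0.83357 / (0.107·0.83357 + 0.893·0.0059290) = 0.089192/0.094486 = 0.9440.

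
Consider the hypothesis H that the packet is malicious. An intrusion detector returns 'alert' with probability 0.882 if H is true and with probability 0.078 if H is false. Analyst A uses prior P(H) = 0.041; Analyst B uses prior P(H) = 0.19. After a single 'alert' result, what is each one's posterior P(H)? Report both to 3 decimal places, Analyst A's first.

The likelihood ratio for an 'alert' result is 0.882/0.078 = 11.308.
Analyst A: prior odds 0.041/0.959 = 0.042753; posterior odds 0.48344; posterior probability 0.326.
Analyst B: prior odds 0.19/0.81 = 0.23457; posterior odds 2.6524; posterior probability 0.726.

Analyst A: 0.326; Analyst B: 0.726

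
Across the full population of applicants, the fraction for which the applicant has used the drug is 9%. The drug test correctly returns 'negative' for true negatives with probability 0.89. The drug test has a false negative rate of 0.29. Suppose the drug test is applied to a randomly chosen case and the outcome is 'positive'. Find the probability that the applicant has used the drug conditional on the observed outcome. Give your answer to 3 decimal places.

P(H | E) ≈ 0.390

Let H be the event that the applicant has used the drug. P(H) = 0.09, so P(¬H) = 0.91. With E the 'positive' result, P(E|H) = 0.71 and P(E|¬H) = 0.11.
P(E) = 0.71·0.09 + 0.11·0.91 = 0.063900 + 0.10010 = 0.16400.
By Bayes' theorem, P(H|E) = 0.063900 / 0.16400 = 0.390.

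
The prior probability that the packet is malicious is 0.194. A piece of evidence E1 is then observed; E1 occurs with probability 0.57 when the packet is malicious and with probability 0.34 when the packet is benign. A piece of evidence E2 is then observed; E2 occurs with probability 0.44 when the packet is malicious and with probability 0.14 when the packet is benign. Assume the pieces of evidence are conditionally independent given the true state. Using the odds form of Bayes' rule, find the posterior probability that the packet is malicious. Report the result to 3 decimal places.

Prior odds = 0.194/(1−0.194) = 0.24069. In log-odds, ln(0.24069) = -1.4242.
Add log likelihood ratios: ln(1.6765) + ln(3.1429) = 1.6618.
Posterior log-odds = 0.23760, so posterior odds = exp(0.23760) = 1.2682. Converting, P(H|E) = 1.2682/2.2682 = 0.559.

Posterior probability ≈ 0.559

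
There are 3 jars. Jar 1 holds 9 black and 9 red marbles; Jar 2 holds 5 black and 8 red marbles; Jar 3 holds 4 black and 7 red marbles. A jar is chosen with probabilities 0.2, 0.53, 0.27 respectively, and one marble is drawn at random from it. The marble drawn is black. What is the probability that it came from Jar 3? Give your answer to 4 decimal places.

Tabulate prior·likelihood by source: [1] prior 0.2, lik 0.5, product 0.1000; [2] prior 0.53, lik 0.3846, product 0.2038; [3] prior 0.27, lik 0.3636, product 0.09818.
Normalizing constant = 0.40203; the posterior for Jar 3 is its product over the sum, 0.09818/0.40203 = 0.2442.

Posterior probability ≈ 0.2442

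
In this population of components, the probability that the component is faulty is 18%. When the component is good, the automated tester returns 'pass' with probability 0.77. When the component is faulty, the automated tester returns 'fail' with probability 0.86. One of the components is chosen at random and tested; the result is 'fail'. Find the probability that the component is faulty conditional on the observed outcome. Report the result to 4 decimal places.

P(H | E) ≈ 0.4508

Write H for 'the component is faulty'. Prior odds H:¬H = 0.18/0.82 = 0.21951. For the 'fail' outcome, the likelihood ratio is 0.86/0.23 = 3.7391.
Posterior odds = 0.21951 × 3.7391 = 0.82078, so P(H|E) = 0.82078/(1+0.82078) = 0.4508.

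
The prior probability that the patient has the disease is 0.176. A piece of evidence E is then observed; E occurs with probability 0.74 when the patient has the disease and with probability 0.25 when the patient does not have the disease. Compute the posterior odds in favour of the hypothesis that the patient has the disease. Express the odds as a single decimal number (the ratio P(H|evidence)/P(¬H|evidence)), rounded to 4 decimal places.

Prior odds = 0.176/(1−0.176) = 0.21359. In log-odds, ln(0.21359) = -1.5437.
Add log likelihood ratio: ln(2.9600) = 1.0852.
Posterior log-odds = -0.45850, so posterior odds = exp(-0.45850) = 0.63223.

Posterior odds ≈ 0.6322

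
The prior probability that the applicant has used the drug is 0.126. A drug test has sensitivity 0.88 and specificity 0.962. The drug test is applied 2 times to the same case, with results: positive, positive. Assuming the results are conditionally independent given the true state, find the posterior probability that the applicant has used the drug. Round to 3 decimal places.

Posterior P(H) ≈ 0.987

Let H be the event that the applicant has used the drug; start with P(H) = 0.126. P('positive'|H) = 0.88, P('positive'|¬H) = 0.038.
Update on result 1 ('positive'): P(H) ← 0.88·0.1260 / (0.88·0.1260 + 0.038·0.8740) = 0.11088/0.14409 = 0.7695.
Update on result 2 ('positive'): P(H) ← 0.88·0.7695 / (0.88·0.7695 + 0.038·0.2305) = 0.67717/0.68593 = 0.9872.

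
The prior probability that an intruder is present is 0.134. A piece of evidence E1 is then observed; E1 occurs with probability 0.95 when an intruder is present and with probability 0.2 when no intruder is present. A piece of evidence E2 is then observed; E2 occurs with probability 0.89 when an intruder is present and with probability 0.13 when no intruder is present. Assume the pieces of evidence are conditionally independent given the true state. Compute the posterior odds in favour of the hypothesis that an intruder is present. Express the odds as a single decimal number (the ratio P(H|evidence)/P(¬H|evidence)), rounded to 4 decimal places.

Posterior odds ≈ 5.0318

Prior odds = 0.134/(1−0.134) = 0.15473.
Likelihood ratio for E1 = 0.95/0.2 = 4.7500.
Likelihood ratio for E2 = 0.89/0.13 = 6.8462.
Posterior odds = prior odds × LR₁ × LR₂ = 5.0318.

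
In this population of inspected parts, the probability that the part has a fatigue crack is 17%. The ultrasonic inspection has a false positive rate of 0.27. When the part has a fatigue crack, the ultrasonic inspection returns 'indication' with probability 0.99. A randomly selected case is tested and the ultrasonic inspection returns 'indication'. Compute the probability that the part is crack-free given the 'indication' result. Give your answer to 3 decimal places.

Let H be the event that the part has a fatigue crack. P(H) = 0.17, so P(¬H) = 0.83. With E the 'indication' result, P(E|H) = 0.99 and P(E|¬H) = 0.27.
P(E) = 0.99·0.17 + 0.27·0.83 = 0.16830 + 0.22410 = 0.39240.
By Bayes' theorem, P(H|E) = 0.16830 / 0.39240 = 0.429. Hence P(¬H|E) = 1 − 0.429 = 0.571.

P(¬H | E) ≈ 0.571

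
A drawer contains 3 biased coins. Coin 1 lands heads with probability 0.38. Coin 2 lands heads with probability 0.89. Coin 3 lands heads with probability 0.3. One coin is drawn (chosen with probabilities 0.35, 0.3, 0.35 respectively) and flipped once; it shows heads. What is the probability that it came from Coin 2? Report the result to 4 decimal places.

Posterior probability ≈ 0.5287

P(heads|C1) = 0.38; P(heads|C2) = 0.89; P(heads|C3) = 0.3.
Prior × likelihood for each source: 0.35·0.38=0.1330, 0.3·0.89=0.2670, 0.35·0.3=0.1050. Summing gives P(heads) = 0.50500.
P(Coin 2 | heads) = 0.2670 / 0.50500 = 0.5287.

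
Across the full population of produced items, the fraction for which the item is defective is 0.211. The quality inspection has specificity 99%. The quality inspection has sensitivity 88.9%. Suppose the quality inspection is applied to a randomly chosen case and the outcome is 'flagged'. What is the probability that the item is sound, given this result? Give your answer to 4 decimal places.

Let H be the event that the item is defective. P(H) = 0.211, so P(¬H) = 0.789. With E the 'flagged' result, P(E|H) = 0.889 and P(E|¬H) = 0.01.
P(E) = 0.889·0.211 + 0.01·0.789 = 0.18758 + 0.0078900 = 0.19547.
By Bayes' theorem, P(H|E) = 0.18758 / 0.19547 = 0.9596. Hence P(¬H|E) = 1 − 0.9596 = 0.0404.

P(¬H | E) ≈ 0.0404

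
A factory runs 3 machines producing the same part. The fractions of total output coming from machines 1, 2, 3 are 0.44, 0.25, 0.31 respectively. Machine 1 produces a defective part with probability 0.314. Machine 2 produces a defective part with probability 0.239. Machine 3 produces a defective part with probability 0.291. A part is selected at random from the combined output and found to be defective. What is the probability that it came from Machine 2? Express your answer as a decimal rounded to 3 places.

P(defective|M1) = 0.314; P(defective|M2) = 0.239; P(defective|M3) = 0.291.
Prior × likelihood for each source: 0.44·0.314=0.1382, 0.25·0.239=0.05975, 0.31·0.291=0.09021. Summing gives P(defective) = 0.28812.
P(Machine 2 | defective) = 0.05975 / 0.28812 = 0.207.

Posterior probability ≈ 0.207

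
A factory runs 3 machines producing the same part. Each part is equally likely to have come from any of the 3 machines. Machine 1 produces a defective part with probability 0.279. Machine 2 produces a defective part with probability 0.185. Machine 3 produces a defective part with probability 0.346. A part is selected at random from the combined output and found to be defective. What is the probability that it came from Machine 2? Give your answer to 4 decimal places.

Tabulate prior·likelihood by source: [1] prior 0.333333, lik 0.279, product 0.09300; [2] prior 0.333333, lik 0.185, product 0.06167; [3] prior 0.333333, lik 0.346, product 0.1153.
Normalizing constant = 0.27000; the posterior for Machine 2 is its product over the sum, 0.06167/0.27000 = 0.2284.

Posterior probability ≈ 0.2284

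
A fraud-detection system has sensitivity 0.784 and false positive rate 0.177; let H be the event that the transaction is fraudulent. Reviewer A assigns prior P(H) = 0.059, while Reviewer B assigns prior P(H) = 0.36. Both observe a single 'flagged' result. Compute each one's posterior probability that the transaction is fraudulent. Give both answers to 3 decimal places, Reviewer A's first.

P('+'|H) = 0.784, P('+'|¬H) = 0.177.
Reviewer A: numerator 0.784·0.059 = 0.046256; evidence = 0.046256+0.177·0.941 = 0.21281; posterior = 0.217.
Reviewer B: numerator 0.784·0.36 = 0.28224; evidence = 0.28224+0.177·0.64 = 0.39552; posterior = 0.714.

Reviewer A: 0.217; Reviewer B: 0.714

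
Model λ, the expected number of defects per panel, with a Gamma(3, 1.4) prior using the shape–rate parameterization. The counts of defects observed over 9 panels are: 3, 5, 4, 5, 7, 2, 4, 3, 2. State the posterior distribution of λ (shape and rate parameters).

Total count ∑xᵢ = 35 over n = 9 panels.
Gamma is conjugate to the Poisson likelihood: posterior is Gamma(shape = 3+35 = 38, rate = 1.4+9 = 10.4).

Posterior: Gamma(shape=38, rate=10.4)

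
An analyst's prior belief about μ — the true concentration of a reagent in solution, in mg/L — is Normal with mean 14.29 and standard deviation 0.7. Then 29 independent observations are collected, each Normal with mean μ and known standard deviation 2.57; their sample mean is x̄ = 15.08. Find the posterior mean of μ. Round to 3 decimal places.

Prior precision 1/τ₀² = 1/0.7² = 2.04082; data precision n/σ² = 29/2.57² = 4.39068.
Posterior precision = 2.04082 + 4.39068 = 6.43150.
Posterior mean = (2.04082·14.29 + 4.39068·15.08) / 6.43150 = 14.829.

Posterior mean ≈ 14.829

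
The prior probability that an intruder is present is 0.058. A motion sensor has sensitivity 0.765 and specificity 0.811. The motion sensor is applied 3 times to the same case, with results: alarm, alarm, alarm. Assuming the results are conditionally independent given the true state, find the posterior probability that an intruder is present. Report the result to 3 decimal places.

Posterior P(H) ≈ 0.803

Let H be the event that an intruder is present; start with P(H) = 0.058. P('alarm'|H) = 0.765, P('alarm'|¬H) = 0.189.
Update on result 1 ('alarm'): P(H) ← 0.765·0.0580 / (0.765·0.0580 + 0.189·0.9420) = 0.044370/0.22241 = 0.1995.
Update on result 2 ('alarm'): P(H) ← 0.765·0.1995 / (0.765·0.1995 + 0.189·0.8005) = 0.15262/0.30391 = 0.5022.
Update on result 3 ('alarm'): P(H) ← 0.765·0.5022 / (0.765·0.5022 + 0.189·0.4978) = 0.38416/0.47825 = 0.8033.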